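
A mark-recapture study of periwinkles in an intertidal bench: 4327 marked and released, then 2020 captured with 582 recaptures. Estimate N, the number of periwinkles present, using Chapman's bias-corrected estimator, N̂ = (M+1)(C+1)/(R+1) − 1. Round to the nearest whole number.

N ≈ 15,002

N̂ = (4327+1)(2020+1)/(582+1) − 1 = 4328·2021/583 − 1
= 8746888/583 − 1 ≈ 15003.2 − 1 ≈ 15002.2 → 15002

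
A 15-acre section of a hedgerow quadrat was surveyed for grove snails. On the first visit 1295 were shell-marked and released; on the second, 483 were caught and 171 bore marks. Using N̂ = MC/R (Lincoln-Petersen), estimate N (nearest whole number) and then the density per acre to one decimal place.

N̂ = 1295·483/171 = 625485/171 ≈ 3657.8 → 3658
Density = N̂ / area = 3658 / 15 ≈ 243.87 → 243.9 per acre

density ≈ 243.9 grove snails per acre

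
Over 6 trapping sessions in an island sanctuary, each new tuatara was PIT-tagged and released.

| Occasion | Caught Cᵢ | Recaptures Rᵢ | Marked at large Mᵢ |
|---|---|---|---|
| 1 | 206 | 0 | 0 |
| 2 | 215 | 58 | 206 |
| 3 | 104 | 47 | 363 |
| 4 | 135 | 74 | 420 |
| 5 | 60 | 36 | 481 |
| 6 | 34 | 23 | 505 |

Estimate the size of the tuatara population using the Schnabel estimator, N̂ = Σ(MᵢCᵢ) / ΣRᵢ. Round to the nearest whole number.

N ≈ 776

Σ MᵢCᵢ = 0·206 + 206·215 + 363·104 + 420·135 + 481·60 + 505·34 = 0 + 44290 + 37752 + 56700 + 28860 + 17170 = 184772
Σ Rᵢ = 0 + 58 + 47 + 74 + 36 + 23 = 238
N̂ = 184772 / 238 ≈ 776.4 → 776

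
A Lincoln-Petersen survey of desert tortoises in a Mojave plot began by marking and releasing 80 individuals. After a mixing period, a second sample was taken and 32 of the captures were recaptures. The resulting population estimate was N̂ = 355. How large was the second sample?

From N = M·C/R: C = N·R / M = 355·32 / 80 = 11360 / 80 = 142.

C = 142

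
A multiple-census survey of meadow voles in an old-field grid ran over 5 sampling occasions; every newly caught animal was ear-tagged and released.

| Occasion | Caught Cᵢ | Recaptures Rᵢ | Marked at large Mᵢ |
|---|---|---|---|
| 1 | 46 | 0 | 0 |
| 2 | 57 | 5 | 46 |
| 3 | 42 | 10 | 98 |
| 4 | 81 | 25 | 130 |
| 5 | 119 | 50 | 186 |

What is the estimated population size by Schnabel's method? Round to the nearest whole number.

N ≈ 438

Σ MᵢCᵢ = 0·46 + 46·57 + 98·42 + 130·81 + 186·119 = 0 + 2622 + 4116 + 10530 + 22134 = 39402
Σ Rᵢ = 0 + 5 + 10 + 25 + 50 = 90
N̂ = 39402 / 90 ≈ 437.8 → 438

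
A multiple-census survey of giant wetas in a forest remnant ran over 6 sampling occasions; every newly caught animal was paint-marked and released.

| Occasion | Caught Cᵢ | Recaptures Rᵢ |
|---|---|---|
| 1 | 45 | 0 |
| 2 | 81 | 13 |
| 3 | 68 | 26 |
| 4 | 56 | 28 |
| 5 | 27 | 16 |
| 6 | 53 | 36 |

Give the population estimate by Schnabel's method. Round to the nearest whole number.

N ≈ 296

Marked at large before each occasion: Mᵢ = Σⱼ<ᵢ (Cⱼ − Rⱼ) → M1=0, M2=45, M3=113, M4=155, M5=183, M6=194
Σ MᵢCᵢ = 0·45 + 45·81 + 113·68 + 155·56 + 183·27 + 194·53 = 0 + 3645 + 7684 + 8680 + 4941 + 10282 = 35232
Σ Rᵢ = 0 + 13 + 26 + 28 + 16 + 36 = 119
N̂ = 35232 / 119 ≈ 296.1 → 296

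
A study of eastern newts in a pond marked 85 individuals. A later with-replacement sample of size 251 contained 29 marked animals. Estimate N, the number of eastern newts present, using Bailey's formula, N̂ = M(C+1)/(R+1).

N̂ = 85·(251+1)/(29+1) = 85·252/30 = 21420/30 = 714

N = 714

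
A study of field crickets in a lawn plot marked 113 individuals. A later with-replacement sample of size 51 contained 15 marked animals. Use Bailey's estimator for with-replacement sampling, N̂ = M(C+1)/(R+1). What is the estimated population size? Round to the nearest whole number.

N ≈ 367

N̂ = 113·(51+1)/(15+1) = 113·52/16 = 5876/16 ≈ 367.2 → 367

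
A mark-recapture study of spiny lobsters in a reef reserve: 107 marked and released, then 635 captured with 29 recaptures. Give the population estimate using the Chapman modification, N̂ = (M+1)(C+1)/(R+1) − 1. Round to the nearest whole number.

N̂ = (107+1)(635+1)/(29+1) − 1 = 108·636/30 − 1
= 68688/30 − 1 ≈ 2289.6 − 1 ≈ 2288.6 → 2289

N ≈ 2289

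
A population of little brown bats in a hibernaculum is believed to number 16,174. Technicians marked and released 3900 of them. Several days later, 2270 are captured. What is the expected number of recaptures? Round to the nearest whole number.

expected recaptures ≈ 547

The marked fraction of the population is 3900/16174, so in a sample of 2270 expect C·(M/N) marked.
E[R] = 3900 × 2270 / 16174 = 8853000 / 16174 ≈ 547.4 → 547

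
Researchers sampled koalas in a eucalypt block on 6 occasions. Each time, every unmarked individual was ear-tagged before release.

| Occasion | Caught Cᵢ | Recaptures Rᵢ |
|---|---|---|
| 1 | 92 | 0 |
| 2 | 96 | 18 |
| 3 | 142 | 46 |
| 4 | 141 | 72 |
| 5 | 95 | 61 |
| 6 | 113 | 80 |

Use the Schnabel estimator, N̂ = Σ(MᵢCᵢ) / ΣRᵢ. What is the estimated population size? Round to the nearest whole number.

N ≈ 520

Marked at large before each occasion: Mᵢ = Σⱼ<ᵢ (Cⱼ − Rⱼ) → M1=0, M2=92, M3=170, M4=266, M5=335, M6=369
Σ MᵢCᵢ = 0·92 + 92·96 + 170·142 + 266·141 + 335·95 + 369·113 = 0 + 8832 + 24140 + 37506 + 31825 + 41697 = 144000
Σ Rᵢ = 0 + 18 + 46 + 72 + 61 + 80 = 277
N̂ = 144000 / 277 ≈ 519.9 → 520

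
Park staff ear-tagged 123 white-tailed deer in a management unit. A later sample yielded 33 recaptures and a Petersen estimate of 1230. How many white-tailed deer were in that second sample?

C = 330

From N = M·C/R: C = N·R / M = 1230·33 / 123 = 40590 / 123 = 330.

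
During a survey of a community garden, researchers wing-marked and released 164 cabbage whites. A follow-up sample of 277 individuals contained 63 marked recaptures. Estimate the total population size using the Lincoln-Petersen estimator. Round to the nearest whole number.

N ≈ 721

The marked fraction in the recapture sample should equal the marked fraction in the population: 63/277 = 164/N.
N = (164 × 277) / 63 = 45428 / 63 ≈ 721.1 → 721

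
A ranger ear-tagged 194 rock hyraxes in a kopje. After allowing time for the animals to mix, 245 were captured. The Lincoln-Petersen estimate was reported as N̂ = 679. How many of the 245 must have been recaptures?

From N = M·C/R: R = M·C / N = 194·245 / 679 = 47530 / 679 = 70.

R = 70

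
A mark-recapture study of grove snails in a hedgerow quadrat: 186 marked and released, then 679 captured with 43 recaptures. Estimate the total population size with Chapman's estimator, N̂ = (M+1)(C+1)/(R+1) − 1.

N̂ = (186+1)(679+1)/(43+1) − 1 = 187·680/44 − 1
= 127160/44 − 1 = 2890 − 1 = 2889

N = 2889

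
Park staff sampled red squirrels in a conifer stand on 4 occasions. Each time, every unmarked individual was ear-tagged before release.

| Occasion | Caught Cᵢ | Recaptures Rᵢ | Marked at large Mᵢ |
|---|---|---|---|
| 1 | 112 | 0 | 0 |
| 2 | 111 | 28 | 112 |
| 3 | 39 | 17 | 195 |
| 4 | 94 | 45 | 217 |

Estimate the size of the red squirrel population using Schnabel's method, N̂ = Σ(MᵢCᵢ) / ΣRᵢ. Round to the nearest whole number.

N ≈ 449

Σ MᵢCᵢ = 0·112 + 112·111 + 195·39 + 217·94 = 0 + 12432 + 7605 + 20398 = 40435
Σ Rᵢ = 0 + 28 + 17 + 45 = 90
N̂ = 40435 / 90 ≈ 449.3 → 449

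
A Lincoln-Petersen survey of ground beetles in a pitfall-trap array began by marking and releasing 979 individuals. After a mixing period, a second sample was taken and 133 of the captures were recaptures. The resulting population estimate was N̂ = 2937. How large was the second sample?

C = 399

From N = M·C/R: C = N·R / M = 2937·133 / 979 = 390621 / 979 = 399.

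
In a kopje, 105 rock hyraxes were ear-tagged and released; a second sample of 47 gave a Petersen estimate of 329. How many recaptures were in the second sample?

R = 15

From N = M·C/R: R = M·C / N = 105·47 / 329 = 4935 / 329 = 15.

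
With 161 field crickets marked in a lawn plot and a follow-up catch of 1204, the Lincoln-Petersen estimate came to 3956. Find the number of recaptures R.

R = 49

From N = M·C/R: R = M·C / N = 161·1204 / 3956 = 193844 / 3956 = 49.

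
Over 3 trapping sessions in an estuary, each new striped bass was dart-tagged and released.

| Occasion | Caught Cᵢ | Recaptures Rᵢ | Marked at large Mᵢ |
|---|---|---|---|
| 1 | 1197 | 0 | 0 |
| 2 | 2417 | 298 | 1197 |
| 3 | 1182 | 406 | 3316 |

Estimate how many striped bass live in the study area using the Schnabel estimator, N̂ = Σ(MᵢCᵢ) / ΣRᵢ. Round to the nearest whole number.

N ≈ 9677

Σ MᵢCᵢ = 0·1197 + 1197·2417 + 3316·1182 = 0 + 2893149 + 3919512 = 6812661
Σ Rᵢ = 0 + 298 + 406 = 704
N̂ = 6812661 / 704 ≈ 9677.1 → 9677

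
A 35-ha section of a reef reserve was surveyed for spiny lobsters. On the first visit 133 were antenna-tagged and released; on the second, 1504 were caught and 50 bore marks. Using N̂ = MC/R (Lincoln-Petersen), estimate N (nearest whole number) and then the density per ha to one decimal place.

density ≈ 114.3 spiny lobsters per ha

N̂ = 133·1504/50 = 200032/50 ≈ 4000.6 → 4001
Density = N̂ / area = 4001 / 35 ≈ 114.31 → 114.3 per ha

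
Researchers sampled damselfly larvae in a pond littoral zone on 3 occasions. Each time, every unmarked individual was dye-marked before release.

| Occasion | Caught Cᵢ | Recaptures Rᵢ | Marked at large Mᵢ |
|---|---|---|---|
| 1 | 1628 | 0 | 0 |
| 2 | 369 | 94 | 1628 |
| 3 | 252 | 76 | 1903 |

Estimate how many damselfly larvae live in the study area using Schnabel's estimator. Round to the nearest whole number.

Σ MᵢCᵢ = 0·1628 + 1628·369 + 1903·252 = 0 + 600732 + 479556 = 1080288
Σ Rᵢ = 0 + 94 + 76 = 170
N̂ = 1080288 / 170 ≈ 6354.6 → 6355

N ≈ 6355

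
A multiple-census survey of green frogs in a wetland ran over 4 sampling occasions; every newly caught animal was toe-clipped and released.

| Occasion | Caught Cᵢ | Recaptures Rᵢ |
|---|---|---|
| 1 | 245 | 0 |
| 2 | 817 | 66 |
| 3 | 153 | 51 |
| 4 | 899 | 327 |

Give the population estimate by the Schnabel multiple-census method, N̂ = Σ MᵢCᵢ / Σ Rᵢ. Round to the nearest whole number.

Marked at large before each occasion: Mᵢ = Σⱼ<ᵢ (Cⱼ − Rⱼ) → M1=0, M2=245, M3=996, M4=1098
Σ MᵢCᵢ = 0·245 + 245·817 + 996·153 + 1098·899 = 0 + 200165 + 152388 + 987102 = 1339655
Σ Rᵢ = 0 + 66 + 51 + 327 = 444
N̂ = 1339655 / 444 ≈ 3017.2 → 3017

N ≈ 3017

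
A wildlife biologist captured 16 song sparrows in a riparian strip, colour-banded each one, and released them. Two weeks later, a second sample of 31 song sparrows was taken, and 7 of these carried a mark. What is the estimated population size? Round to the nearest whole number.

N ≈ 71

N = (16 × 31) / 7 = 496 / 7 ≈ 70.9 → 71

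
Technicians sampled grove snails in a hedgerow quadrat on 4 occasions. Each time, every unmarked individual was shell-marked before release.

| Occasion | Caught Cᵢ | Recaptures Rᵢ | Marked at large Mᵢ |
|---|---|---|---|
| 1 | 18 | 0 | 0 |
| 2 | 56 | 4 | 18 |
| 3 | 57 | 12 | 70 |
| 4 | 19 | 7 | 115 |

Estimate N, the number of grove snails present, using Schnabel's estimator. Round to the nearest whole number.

Σ MᵢCᵢ = 0·18 + 18·56 + 70·57 + 115·19 = 0 + 1008 + 3990 + 2185 = 7183
Σ Rᵢ = 0 + 4 + 12 + 7 = 23
N̂ = 7183 / 23 ≈ 312.3 → 312

N ≈ 312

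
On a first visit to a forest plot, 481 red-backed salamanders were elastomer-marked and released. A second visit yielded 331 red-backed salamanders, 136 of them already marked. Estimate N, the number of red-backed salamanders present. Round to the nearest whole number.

N ≈ 1171

If marked individuals mix randomly, R/C ≈ M/N, giving N ≈ M·C/R.
N = (481 × 331) / 136 = 159211 / 136 ≈ 1170.7 → 1171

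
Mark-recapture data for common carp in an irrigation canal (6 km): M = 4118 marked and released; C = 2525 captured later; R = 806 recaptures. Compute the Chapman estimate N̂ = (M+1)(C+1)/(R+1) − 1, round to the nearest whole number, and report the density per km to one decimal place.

N̂ = 4119·2526/807 − 1 = 10404594/807 − 1 ≈ 12891.9 → 12892
Density = N̂ / area = 12892 / 6 ≈ 2148.67 → 2148.7 per km

density ≈ 2148.7 common carp per km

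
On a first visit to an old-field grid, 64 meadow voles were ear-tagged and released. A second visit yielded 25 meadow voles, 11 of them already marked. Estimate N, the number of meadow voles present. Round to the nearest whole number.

The marked fraction in the recapture sample should equal the marked fraction in the population: 11/25 = 64/N.
N = (64 × 25) / 11 = 1600 / 11 ≈ 145.45 → 145

N ≈ 145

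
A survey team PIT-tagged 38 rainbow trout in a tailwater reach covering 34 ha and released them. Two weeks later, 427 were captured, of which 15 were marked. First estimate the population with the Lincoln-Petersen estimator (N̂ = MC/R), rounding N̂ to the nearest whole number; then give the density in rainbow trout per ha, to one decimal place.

density ≈ 31.8 rainbow trout per ha

N̂ = 38·427/15 = 16226/15 ≈ 1081.7 → 1082
Density = N̂ / area = 1082 / 34 ≈ 31.82 → 31.8 per ha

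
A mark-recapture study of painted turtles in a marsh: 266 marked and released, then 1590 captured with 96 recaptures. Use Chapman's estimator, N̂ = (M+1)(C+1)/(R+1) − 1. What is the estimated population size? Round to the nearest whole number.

N ≈ 4378

N̂ = (266+1)(1590+1)/(96+1) − 1 = 267·1591/97 − 1
= 424797/97 − 1 ≈ 4379.4 − 1 ≈ 4378.4 → 4378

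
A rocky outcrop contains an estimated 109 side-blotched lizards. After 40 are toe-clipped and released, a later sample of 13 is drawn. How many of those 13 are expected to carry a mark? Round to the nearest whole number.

expected recaptures ≈ 5

The marked fraction of the population is 40/109, so in a sample of 13 expect C·(M/N) marked.
E[R] = 40 × 13 / 109 = 520 / 109 ≈ 4.8 → 5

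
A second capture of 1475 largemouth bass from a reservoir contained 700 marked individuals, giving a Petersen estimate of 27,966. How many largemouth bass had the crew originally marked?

From N = M·C/R: M = N·R / C = 27966·700 / 1475 = 19576200 / 1475 = 13272.

M = 13272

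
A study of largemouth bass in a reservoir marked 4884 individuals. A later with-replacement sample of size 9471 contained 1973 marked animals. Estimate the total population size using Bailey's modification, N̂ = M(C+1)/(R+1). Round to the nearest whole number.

N̂ = 4884·(9471+1)/(1973+1) = 4884·9472/1974 = 46261248/1974 ≈ 23435.3 → 23435

N ≈ 23,435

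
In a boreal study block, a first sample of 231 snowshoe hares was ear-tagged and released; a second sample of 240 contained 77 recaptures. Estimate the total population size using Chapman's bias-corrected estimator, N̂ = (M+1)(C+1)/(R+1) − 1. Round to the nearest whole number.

N ≈ 716

N̂ = (231+1)(240+1)/(77+1) − 1 = 232·241/78 − 1
= 55912/78 − 1 ≈ 716.8 − 1 ≈ 715.8 → 716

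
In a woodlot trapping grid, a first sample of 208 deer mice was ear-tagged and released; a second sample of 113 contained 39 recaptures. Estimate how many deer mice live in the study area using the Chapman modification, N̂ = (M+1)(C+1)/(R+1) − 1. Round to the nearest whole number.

N ≈ 595

N̂ = (208+1)(113+1)/(39+1) − 1 = 209·114/40 − 1
= 23826/40 − 1 ≈ 595.6 − 1 ≈ 594.6 → 595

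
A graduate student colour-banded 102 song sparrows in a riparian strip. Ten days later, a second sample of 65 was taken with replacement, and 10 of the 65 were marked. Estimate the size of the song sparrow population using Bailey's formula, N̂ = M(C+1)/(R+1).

N = 612

N̂ = 102·(65+1)/(10+1) = 102·66/11 = 6732/11 = 612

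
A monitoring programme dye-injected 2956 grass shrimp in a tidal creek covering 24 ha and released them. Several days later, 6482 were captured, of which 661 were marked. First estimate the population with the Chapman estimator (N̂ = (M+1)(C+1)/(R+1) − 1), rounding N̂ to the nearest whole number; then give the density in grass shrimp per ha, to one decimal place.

density ≈ 1206.5 grass shrimp per ha

N̂ = 2957·6483/662 − 1 = 19170231/662 − 1 ≈ 28957.1 → 28957
Density = N̂ / area = 28957 / 24 ≈ 1206.54 → 1206.5 per ha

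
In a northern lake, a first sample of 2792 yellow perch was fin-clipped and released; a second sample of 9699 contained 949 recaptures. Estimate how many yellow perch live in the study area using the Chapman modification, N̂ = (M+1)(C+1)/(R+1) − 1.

N = 28,517

N̂ = (2792+1)(9699+1)/(949+1) − 1 = 2793·9700/950 − 1
= 27092100/950 − 1 = 28518 − 1 = 28517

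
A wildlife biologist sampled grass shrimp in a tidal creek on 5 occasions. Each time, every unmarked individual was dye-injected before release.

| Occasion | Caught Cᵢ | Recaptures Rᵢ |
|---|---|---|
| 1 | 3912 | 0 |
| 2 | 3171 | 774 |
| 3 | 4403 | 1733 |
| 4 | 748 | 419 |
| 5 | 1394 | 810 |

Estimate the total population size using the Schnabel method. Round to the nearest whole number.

N ≈ 16,027

Marked at large before each occasion: Mᵢ = Σⱼ<ᵢ (Cⱼ − Rⱼ) → M1=0, M2=3912, M3=6309, M4=8979, M5=9308
Σ MᵢCᵢ = 0·3912 + 3912·3171 + 6309·4403 + 8979·748 + 9308·1394 = 0 + 12404952 + 27778527 + 6716292 + 12975352 = 59875123
Σ Rᵢ = 0 + 774 + 1733 + 419 + 810 = 3736
N̂ = 59875123 / 3736 ≈ 16026.5 → 16027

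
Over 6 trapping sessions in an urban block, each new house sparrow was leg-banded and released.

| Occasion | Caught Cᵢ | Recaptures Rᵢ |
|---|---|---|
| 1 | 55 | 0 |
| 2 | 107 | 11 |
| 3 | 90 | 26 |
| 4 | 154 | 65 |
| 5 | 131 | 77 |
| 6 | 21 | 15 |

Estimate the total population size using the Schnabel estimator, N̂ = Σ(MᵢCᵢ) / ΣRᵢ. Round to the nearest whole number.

N ≈ 515

Marked at large before each occasion: Mᵢ = Σⱼ<ᵢ (Cⱼ − Rⱼ) → M1=0, M2=55, M3=151, M4=215, M5=304, M6=358
Σ MᵢCᵢ = 0·55 + 55·107 + 151·90 + 215·154 + 304·131 + 358·21 = 0 + 5885 + 13590 + 33110 + 39824 + 7518 = 99927
Σ Rᵢ = 0 + 11 + 26 + 65 + 77 + 15 = 194
N̂ = 99927 / 194 ≈ 515.1 → 515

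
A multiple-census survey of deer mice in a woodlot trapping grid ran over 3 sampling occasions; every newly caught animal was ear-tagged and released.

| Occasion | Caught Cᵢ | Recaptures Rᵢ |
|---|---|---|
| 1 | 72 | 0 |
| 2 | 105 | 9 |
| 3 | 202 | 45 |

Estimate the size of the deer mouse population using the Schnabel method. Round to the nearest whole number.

N ≈ 768

Marked at large before each occasion: Mᵢ = Σⱼ<ᵢ (Cⱼ − Rⱼ) → M1=0, M2=72, M3=168
Σ MᵢCᵢ = 0·72 + 72·105 + 168·202 = 0 + 7560 + 33936 = 41496
Σ Rᵢ = 0 + 9 + 45 = 54
N̂ = 41496 / 54 ≈ 768.4 → 768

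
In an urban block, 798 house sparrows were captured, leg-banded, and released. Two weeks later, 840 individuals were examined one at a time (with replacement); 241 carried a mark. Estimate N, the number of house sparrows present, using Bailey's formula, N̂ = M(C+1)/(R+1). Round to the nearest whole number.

N ≈ 2773

N̂ = 798·(840+1)/(241+1) = 798·841/242 = 671118/242 ≈ 2773.2 → 2773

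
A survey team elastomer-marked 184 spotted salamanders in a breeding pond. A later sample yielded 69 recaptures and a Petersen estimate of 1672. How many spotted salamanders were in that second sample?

C = 627

From N = M·C/R: C = N·R / M = 1672·69 / 184 = 115368 / 184 = 627.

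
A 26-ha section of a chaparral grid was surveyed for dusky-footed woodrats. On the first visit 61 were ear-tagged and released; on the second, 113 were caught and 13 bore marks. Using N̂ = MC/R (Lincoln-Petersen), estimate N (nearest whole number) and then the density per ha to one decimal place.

N̂ = 61·113/13 = 6893/13 ≈ 530.2 → 530
Density = N̂ / area = 530 / 26 ≈ 20.38 → 20.4 per ha

density ≈ 20.4 dusky-footed woodrats per ha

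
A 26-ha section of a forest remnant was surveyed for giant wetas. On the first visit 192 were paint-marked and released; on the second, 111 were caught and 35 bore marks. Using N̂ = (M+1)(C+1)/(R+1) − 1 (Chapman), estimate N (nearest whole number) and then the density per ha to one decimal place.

N̂ = 193·112/36 − 1 = 21616/36 − 1 ≈ 599.4 → 599
Density = N̂ / area = 599 / 26 ≈ 23.04 → 23.0 per ha

density ≈ 23.0 giant wetas per ha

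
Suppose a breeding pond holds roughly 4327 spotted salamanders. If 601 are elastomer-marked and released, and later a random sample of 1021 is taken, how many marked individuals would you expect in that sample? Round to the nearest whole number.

expected recaptures ≈ 142

Expected recaptures E[R] = M·C / N.
E[R] = 601 × 1021 / 4327 = 613621 / 4327 ≈ 141.8 → 142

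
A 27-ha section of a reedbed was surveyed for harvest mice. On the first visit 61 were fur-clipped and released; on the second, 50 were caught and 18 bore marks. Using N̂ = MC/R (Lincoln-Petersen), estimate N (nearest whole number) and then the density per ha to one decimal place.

density ≈ 6.3 harvest mice per ha

N̂ = 61·50/18 = 3050/18 ≈ 169.4 → 169
Density = N̂ / area = 169 / 27 ≈ 6.26 → 6.3 per ha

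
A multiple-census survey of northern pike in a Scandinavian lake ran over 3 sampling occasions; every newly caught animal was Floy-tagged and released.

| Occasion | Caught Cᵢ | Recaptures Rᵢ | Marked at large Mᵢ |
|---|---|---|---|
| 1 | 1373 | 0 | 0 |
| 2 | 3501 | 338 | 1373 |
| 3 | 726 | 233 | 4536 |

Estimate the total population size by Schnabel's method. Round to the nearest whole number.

Σ MᵢCᵢ = 0·1373 + 1373·3501 + 4536·726 = 0 + 4806873 + 3293136 = 8100009
Σ Rᵢ = 0 + 338 + 233 = 571
N̂ = 8100009 / 571 ≈ 14185.7 → 14186

N ≈ 14,186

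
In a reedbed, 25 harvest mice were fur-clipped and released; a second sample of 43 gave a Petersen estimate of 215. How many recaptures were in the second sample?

R = 5

From N = M·C/R: R = M·C / N = 25·43 / 215 = 1075 / 215 = 5.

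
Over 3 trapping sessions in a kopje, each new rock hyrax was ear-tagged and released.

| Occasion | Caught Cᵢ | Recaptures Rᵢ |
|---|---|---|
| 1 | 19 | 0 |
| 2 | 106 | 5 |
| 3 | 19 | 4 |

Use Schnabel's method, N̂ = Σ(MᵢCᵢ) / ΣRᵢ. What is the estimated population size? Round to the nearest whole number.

Marked at large before each occasion: Mᵢ = Σⱼ<ᵢ (Cⱼ − Rⱼ) → M1=0, M2=19, M3=120
Σ MᵢCᵢ = 0·19 + 19·106 + 120·19 = 0 + 2014 + 2280 = 4294
Σ Rᵢ = 0 + 5 + 4 = 9
N̂ = 4294 / 9 ≈ 477.1 → 477

N ≈ 477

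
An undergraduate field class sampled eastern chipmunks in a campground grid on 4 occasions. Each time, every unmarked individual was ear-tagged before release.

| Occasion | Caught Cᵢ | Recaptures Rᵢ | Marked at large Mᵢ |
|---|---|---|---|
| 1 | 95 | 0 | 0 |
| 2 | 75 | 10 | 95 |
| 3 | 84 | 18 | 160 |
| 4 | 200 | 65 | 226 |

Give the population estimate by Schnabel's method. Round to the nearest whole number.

N ≈ 707

Σ MᵢCᵢ = 0·95 + 95·75 + 160·84 + 226·200 = 0 + 7125 + 13440 + 45200 = 65765
Σ Rᵢ = 0 + 10 + 18 + 65 = 93
N̂ = 65765 / 93 ≈ 707.2 → 707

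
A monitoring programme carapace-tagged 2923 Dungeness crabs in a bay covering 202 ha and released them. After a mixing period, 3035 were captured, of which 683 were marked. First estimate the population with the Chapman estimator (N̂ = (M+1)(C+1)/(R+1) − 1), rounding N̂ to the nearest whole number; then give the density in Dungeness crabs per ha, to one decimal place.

density ≈ 64.2 Dungeness crabs per ha

N̂ = 2924·3036/684 − 1 = 8877264/684 − 1 ≈ 12977.46 → 12977
Density = N̂ / area = 12977 / 202 ≈ 64.24 → 64.2 per ha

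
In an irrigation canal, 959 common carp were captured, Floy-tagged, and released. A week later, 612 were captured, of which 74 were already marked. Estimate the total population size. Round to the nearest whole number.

N ≈ 7931

If marked individuals mix randomly, R/C ≈ M/N, giving N ≈ M·C/R.
N = (959 × 612) / 74 = 586908 / 74 ≈ 7931.2 → 7931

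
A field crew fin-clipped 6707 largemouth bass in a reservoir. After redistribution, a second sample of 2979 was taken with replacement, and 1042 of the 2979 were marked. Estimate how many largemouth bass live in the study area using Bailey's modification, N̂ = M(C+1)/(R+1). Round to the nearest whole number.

N̂ = 6707·(2979+1)/(1042+1) = 6707·2980/1043 = 19986860/1043 ≈ 19162.9 → 19163

N ≈ 19,163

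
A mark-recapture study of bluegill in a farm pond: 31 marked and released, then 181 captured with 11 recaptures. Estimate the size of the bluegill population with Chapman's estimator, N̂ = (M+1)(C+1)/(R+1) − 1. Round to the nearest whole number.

N ≈ 484

N̂ = (31+1)(181+1)/(11+1) − 1 = 32·182/12 − 1
= 5824/12 − 1 ≈ 485.3 − 1 ≈ 484.3 → 484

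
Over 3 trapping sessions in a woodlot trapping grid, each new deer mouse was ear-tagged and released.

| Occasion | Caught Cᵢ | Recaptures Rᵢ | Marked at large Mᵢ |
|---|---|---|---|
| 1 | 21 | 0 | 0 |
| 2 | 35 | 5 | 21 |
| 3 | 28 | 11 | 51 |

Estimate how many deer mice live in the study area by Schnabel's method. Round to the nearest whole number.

Σ MᵢCᵢ = 0·21 + 21·35 + 51·28 = 0 + 735 + 1428 = 2163
Σ Rᵢ = 0 + 5 + 11 = 16
N̂ = 2163 / 16 ≈ 135.2 → 135

N ≈ 135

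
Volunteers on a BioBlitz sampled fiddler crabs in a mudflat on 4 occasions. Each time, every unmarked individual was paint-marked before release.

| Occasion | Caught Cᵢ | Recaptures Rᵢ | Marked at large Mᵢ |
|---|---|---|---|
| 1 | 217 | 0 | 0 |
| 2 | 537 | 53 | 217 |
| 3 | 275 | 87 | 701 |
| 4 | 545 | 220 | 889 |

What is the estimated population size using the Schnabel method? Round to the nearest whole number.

Σ MᵢCᵢ = 0·217 + 217·537 + 701·275 + 889·545 = 0 + 116529 + 192775 + 484505 = 793809
Σ Rᵢ = 0 + 53 + 87 + 220 = 360
N̂ = 793809 / 360 ≈ 2205.0 → 2205

N ≈ 2205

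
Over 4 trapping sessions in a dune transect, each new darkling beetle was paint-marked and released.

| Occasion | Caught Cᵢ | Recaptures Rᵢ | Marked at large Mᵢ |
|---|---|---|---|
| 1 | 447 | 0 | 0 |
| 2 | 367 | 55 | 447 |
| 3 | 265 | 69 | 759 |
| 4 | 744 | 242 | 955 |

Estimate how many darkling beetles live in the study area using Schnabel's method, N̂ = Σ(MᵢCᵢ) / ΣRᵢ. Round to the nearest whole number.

N ≈ 2939

Σ MᵢCᵢ = 0·447 + 447·367 + 759·265 + 955·744 = 0 + 164049 + 201135 + 710520 = 1075704
Σ Rᵢ = 0 + 55 + 69 + 242 = 366
N̂ = 1075704 / 366 ≈ 2939.1 → 2939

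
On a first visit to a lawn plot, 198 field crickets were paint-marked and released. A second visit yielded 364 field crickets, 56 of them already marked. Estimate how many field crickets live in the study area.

N = 1287

Lincoln-Petersen assumes M/N = R/C, so N = M·C / R.
N = (198 × 364) / 56 = 72072 / 56 = 1287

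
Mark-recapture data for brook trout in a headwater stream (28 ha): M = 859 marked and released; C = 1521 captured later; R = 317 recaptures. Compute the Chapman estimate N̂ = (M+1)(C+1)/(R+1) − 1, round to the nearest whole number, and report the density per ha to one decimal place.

N̂ = 860·1522/318 − 1 = 1308920/318 − 1 ≈ 4115.1 → 4115
Density = N̂ / area = 4115 / 28 ≈ 146.96 → 147.0 per ha

density ≈ 147.0 brook trout per ha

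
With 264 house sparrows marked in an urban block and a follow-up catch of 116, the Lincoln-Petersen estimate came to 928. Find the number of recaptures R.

R = 33

From N = M·C/R: R = M·C / N = 264·116 / 928 = 30624 / 928 = 33.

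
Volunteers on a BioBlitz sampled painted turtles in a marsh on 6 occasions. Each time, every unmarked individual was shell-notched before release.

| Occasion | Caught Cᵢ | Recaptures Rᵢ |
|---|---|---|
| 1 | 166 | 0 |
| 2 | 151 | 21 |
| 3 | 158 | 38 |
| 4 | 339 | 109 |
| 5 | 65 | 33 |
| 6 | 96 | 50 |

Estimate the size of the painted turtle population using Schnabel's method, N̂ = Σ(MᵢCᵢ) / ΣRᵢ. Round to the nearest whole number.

N ≈ 1275

Marked at large before each occasion: Mᵢ = Σⱼ<ᵢ (Cⱼ − Rⱼ) → M1=0, M2=166, M3=296, M4=416, M5=646, M6=678
Σ MᵢCᵢ = 0·166 + 166·151 + 296·158 + 416·339 + 646·65 + 678·96 = 0 + 25066 + 46768 + 141024 + 41990 + 65088 = 319936
Σ Rᵢ = 0 + 21 + 38 + 109 + 33 + 50 = 251
N̂ = 319936 / 251 ≈ 1274.6 → 1275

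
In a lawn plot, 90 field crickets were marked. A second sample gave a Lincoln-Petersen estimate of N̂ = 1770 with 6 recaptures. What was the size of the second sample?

C = 118

From N = M·C/R: C = N·R / M = 1770·6 / 90 = 10620 / 90 = 118.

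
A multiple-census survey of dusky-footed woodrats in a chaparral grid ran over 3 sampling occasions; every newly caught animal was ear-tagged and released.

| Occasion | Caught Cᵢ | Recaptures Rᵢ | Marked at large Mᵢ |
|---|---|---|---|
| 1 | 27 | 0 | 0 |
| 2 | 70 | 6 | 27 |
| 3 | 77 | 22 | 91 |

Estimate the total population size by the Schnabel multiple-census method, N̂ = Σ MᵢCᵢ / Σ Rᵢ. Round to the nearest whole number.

N ≈ 318

Σ MᵢCᵢ = 0·27 + 27·70 + 91·77 = 0 + 1890 + 7007 = 8897
Σ Rᵢ = 0 + 6 + 22 = 28
N̂ = 8897 / 28 ≈ 317.8 → 318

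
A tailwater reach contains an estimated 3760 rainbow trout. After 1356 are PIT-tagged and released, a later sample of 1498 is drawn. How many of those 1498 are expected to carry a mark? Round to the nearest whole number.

expected recaptures ≈ 540

Expected recaptures E[R] = M·C / N.
E[R] = 1356 × 1498 / 3760 = 2031288 / 3760 ≈ 540.2 → 540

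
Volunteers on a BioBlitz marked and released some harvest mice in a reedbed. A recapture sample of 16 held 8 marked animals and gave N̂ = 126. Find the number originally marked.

M = 63

From N = M·C/R: M = N·R / C = 126·8 / 16 = 1008 / 16 = 63.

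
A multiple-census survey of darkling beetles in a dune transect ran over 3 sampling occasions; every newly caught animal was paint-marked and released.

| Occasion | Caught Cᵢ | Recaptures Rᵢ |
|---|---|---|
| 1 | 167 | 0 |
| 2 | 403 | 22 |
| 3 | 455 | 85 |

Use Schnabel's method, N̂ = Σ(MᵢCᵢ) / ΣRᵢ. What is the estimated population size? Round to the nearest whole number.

N ≈ 2959

Marked at large before each occasion: Mᵢ = Σⱼ<ᵢ (Cⱼ − Rⱼ) → M1=0, M2=167, M3=548
Σ MᵢCᵢ = 0·167 + 167·403 + 548·455 = 0 + 67301 + 249340 = 316641
Σ Rᵢ = 0 + 22 + 85 = 107
N̂ = 316641 / 107 ≈ 2959.3 → 2959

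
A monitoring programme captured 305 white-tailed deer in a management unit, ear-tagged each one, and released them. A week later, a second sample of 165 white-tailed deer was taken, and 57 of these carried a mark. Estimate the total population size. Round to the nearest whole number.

N = (305 × 165) / 57 = 50325 / 57 ≈ 882.9 → 883

N ≈ 883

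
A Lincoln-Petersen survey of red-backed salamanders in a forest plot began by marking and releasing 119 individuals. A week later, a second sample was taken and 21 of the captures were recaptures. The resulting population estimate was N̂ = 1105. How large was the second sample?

C = 195

From N = M·C/R: C = N·R / M = 1105·21 / 119 = 23205 / 119 = 195.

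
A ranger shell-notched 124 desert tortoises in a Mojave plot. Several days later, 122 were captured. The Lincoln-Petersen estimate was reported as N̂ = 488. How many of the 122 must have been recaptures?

R = 31

From N = M·C/R: R = M·C / N = 124·122 / 488 = 15128 / 488 = 31.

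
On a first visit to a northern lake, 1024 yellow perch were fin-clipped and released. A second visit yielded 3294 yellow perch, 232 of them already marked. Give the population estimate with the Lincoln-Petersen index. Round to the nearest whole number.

N ≈ 14,539

N = (1024 × 3294) / 232 = 3373056 / 232 ≈ 14539.0 → 14539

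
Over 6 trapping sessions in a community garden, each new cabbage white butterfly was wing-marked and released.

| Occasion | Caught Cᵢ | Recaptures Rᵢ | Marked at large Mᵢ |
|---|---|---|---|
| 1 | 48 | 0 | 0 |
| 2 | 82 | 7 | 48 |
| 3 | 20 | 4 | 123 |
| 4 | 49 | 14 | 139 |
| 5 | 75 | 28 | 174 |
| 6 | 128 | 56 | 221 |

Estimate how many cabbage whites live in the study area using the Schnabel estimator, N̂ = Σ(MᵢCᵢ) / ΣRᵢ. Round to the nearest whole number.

N ≈ 500

Σ MᵢCᵢ = 0·48 + 48·82 + 123·20 + 139·49 + 174·75 + 221·128 = 0 + 3936 + 2460 + 6811 + 13050 + 28288 = 54545
Σ Rᵢ = 0 + 7 + 4 + 14 + 28 + 56 = 109
N̂ = 54545 / 109 ≈ 500.4 → 500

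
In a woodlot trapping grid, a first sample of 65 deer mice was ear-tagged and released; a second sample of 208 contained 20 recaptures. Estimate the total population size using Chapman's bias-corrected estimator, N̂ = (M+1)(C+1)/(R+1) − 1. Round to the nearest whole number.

N̂ = (65+1)(208+1)/(20+1) − 1 = 66·209/21 − 1
= 13794/21 − 1 ≈ 656.9 − 1 ≈ 655.9 → 656

N ≈ 656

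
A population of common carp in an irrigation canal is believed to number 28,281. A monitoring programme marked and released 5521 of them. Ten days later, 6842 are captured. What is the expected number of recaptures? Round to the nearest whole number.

expected recaptures ≈ 1336

Expected recaptures E[R] = M·C / N.
E[R] = 5521 × 6842 / 28281 = 37774682 / 28281 ≈ 1335.7 → 1336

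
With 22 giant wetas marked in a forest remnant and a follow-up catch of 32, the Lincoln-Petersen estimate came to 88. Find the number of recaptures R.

From N = M·C/R: R = M·C / N = 22·32 / 88 = 704 / 88 = 8.

R = 8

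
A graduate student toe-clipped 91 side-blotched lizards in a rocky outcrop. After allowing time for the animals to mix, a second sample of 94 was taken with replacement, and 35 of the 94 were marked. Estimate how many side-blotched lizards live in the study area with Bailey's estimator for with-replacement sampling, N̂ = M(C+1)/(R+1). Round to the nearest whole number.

N̂ = 91·(94+1)/(35+1) = 91·95/36 = 8645/36 ≈ 240.1 → 240

N ≈ 240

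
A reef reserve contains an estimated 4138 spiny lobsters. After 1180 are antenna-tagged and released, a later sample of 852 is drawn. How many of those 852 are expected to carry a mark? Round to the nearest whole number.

The marked fraction of the population is 1180/4138, so in a sample of 852 expect C·(M/N) marked.
E[R] = 1180 × 852 / 4138 = 1005360 / 4138 ≈ 243.0 → 243

expected recaptures ≈ 243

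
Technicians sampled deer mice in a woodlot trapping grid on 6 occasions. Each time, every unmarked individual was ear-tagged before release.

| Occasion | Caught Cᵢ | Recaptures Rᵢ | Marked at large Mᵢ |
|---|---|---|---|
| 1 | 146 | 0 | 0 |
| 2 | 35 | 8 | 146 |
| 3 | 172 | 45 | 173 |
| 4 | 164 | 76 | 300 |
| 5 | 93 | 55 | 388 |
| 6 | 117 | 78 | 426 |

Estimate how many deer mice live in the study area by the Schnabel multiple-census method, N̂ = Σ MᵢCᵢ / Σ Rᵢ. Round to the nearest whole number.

N ≈ 649

Σ MᵢCᵢ = 0·146 + 146·35 + 173·172 + 300·164 + 388·93 + 426·117 = 0 + 5110 + 29756 + 49200 + 36084 + 49842 = 169992
Σ Rᵢ = 0 + 8 + 45 + 76 + 55 + 78 = 262
N̂ = 169992 / 262 ≈ 648.8 → 649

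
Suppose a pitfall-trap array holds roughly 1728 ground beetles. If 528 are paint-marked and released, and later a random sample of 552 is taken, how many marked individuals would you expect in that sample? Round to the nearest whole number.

expected recaptures ≈ 169

Expected recaptures E[R] = M·C / N.
E[R] = 528 × 552 / 1728 = 291456 / 1728 ≈ 168.7 → 169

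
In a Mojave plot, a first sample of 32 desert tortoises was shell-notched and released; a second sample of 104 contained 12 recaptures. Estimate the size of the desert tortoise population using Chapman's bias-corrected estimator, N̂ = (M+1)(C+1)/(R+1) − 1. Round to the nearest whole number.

N ≈ 266

N̂ = (32+1)(104+1)/(12+1) − 1 = 33·105/13 − 1
= 3465/13 − 1 ≈ 266.5 − 1 ≈ 265.5 → 266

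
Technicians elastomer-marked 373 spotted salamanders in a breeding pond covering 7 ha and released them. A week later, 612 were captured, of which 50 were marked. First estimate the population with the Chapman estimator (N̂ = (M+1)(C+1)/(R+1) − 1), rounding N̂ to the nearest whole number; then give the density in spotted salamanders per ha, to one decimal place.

density ≈ 642.0 spotted salamanders per ha

N̂ = 374·613/51 − 1 = 229262/51 − 1 ≈ 4494.3 → 4494
Density = N̂ / area = 4494 / 7 = 642.0 per ha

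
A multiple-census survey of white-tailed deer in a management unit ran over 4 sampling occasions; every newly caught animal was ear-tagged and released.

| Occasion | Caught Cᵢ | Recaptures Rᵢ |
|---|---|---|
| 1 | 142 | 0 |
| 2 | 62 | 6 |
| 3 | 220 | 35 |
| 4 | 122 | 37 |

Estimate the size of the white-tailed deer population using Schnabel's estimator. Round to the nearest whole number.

N ≈ 1270

Marked at large before each occasion: Mᵢ = Σⱼ<ᵢ (Cⱼ − Rⱼ) → M1=0, M2=142, M3=198, M4=383
Σ MᵢCᵢ = 0·142 + 142·62 + 198·220 + 383·122 = 0 + 8804 + 43560 + 46726 = 99090
Σ Rᵢ = 0 + 6 + 35 + 37 = 78
N̂ = 99090 / 78 ≈ 1270.4 → 1270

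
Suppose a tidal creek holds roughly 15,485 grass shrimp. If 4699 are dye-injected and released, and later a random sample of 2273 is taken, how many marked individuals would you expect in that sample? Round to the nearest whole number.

Expected recaptures E[R] = M·C / N.
E[R] = 4699 × 2273 / 15485 = 10680827 / 15485 ≈ 689.8 → 690

expected recaptures ≈ 690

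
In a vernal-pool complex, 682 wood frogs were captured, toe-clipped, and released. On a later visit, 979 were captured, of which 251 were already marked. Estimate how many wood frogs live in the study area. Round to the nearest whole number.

N ≈ 2660

The marked fraction in the recapture sample should equal the marked fraction in the population: 251/979 = 682/N.
N = (682 × 979) / 251 = 667678 / 251 ≈ 2660.1 → 2660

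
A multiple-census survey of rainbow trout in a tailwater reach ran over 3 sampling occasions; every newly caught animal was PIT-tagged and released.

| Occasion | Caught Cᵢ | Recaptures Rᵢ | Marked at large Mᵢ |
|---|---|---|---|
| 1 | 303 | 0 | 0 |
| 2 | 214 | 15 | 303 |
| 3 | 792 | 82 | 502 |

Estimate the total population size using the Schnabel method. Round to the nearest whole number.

Σ MᵢCᵢ = 0·303 + 303·214 + 502·792 = 0 + 64842 + 397584 = 462426
Σ Rᵢ = 0 + 15 + 82 = 97
N̂ = 462426 / 97 ≈ 4767.3 → 4767

N ≈ 4767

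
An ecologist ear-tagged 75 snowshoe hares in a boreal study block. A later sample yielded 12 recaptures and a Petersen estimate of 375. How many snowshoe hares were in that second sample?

From N = M·C/R: C = N·R / M = 375·12 / 75 = 4500 / 75 = 60.

C = 60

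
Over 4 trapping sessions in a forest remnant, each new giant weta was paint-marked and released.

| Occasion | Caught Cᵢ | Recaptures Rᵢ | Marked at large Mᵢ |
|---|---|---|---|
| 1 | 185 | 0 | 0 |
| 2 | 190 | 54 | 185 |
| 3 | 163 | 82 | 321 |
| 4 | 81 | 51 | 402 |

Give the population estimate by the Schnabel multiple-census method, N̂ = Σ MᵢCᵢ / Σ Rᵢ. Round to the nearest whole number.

N ≈ 642

Σ MᵢCᵢ = 0·185 + 185·190 + 321·163 + 402·81 = 0 + 35150 + 52323 + 32562 = 120035
Σ Rᵢ = 0 + 54 + 82 + 51 = 187
N̂ = 120035 / 187 ≈ 641.9 → 642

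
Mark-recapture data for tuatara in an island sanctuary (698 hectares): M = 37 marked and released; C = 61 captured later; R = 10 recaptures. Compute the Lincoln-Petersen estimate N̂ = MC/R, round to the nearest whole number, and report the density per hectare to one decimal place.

N̂ = 37·61/10 = 2257/10 ≈ 225.7 → 226
Density = N̂ / area = 226 / 698 ≈ 0.32 → 0.3 per hectare

density ≈ 0.3 tuatara per hectare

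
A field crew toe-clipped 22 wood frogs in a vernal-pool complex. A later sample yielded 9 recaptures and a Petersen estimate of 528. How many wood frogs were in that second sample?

C = 216

From N = M·C/R: C = N·R / M = 528·9 / 22 = 4752 / 22 = 216.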